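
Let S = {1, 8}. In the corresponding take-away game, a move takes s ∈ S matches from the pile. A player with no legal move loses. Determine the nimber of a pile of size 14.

G(0) = 0
G(1) = mex{0} = 1
G(2) = mex{1} = 0
G(3) = mex{0} = 1
G(4) = mex{1} = 0
G(5) = mex{0} = 1
G(6) = mex{1} = 0
G(7) = mex{0} = 1
G(8) = mex{1,0} = 2
G(9) = mex{2,1} = 0
G(10) = mex{0,0} = 1
G(11) = mex{1,1} = 0
G(12) = mex{0,0} = 1
G(13) = mex{1,1} = 0
G(14) = mex{0,0} = 1

1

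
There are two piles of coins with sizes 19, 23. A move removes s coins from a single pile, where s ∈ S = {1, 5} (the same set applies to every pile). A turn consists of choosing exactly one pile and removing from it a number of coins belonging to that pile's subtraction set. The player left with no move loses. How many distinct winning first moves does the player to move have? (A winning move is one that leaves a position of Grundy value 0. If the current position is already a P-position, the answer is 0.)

0

All piles use S = {1, 5}:
n :  0  1  2  3  4  5  6  7  8  9 10 11 12 13 14 15 16 17 18 19 20 21 22 23
G :  0  1  0  1  0  1  0  1  0  1  0  1  0  1  0  1  0  1  0  1  0  1  0  1
Pile A: G(19) = 1.
Pile B: G(23) = 1.
Combined Grundy value = 1 ⊕ 1 = 0.
A winning move leaves total XOR = 0, i.e. changes one component's Grundy value g to g ⊕ X where X is the current total.
Pile A: target g' = 1⊕0 = 1, but every legal move changes the Grundy value (mex property), so 0 moves.
Pile B: target g' = 1⊕0 = 1, but every legal move changes the Grundy value (mex property), so 0 moves.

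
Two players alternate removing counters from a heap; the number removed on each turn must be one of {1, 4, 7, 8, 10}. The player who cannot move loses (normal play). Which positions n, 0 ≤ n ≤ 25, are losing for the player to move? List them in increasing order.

0, 2, 5, 11, 14, 16, 25

G(0) = 0
G(1) = mex{0} = 1
G(2) = mex{1} = 0
G(3) = mex{0} = 1
G(4) = mex{1,0} = 2
G(5) = mex{2,1} = 0
G(6) = mex{0,0} = 1
G(7) = mex{1,1,0} = 2
G(8) = mex{2,2,1,0} = 3
G(9) = mex{3,0,0,1} = 2
G(10) = mex{2,1,1,0,0} = 3
G(11) = mex{3,2,2,1,1} = 0
G(12) = mex{0,3,0,2,0} = 1
G(13) = mex{1,2,1,0,1} = 3
G(14) = mex{3,3,2,1,2} = 0
G(15) = mex{0,0,3,2,0} = 1
G(16) = mex{1,1,2,3,1} = 0
G(17) = mex{0,3,3,2,2} = 1
G(18) = mex{1,0,0,3,3} = 2
G(19) = mex{2,1,1,0,2} = 3
G(20) = mex{3,0,3,1,3} = 2
G(21) = mex{2,1,0,3,0} = 4
G(22) = mex{4,2,1,0,1} = 3
G(23) = mex{3,3,0,1,3} = 2
G(24) = mex{2,2,1,0,0} = 3
G(25) = mex{3,4,2,1,1} = 0
P-positions are exactly the n with G(n) = 0.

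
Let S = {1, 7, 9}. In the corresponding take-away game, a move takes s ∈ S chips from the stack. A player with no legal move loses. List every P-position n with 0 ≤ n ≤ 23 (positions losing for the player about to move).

G(0) = 0
G(1) = mex{0} = 1
G(2) = mex{1} = 0
G(3) = mex{0} = 1
G(4) = mex{1} = 0
G(5) = mex{0} = 1
G(6) = mex{1} = 0
G(7) = mex{0,0} = 1
G(8) = mex{1,1} = 0
G(9) = mex{0,0,0} = 1
G(10) = mex{1,1,1} = 0
G(11) = mex{0,0,0} = 1
G(12) = mex{1,1,1} = 0
G(13) = mex{0,0,0} = 1
G(14) = mex{1,1,1} = 0
G(15) = mex{0,0,0} = 1
G(16) = mex{1,1,1} = 0
G(17) = mex{0,0,0} = 1
G(18) = mex{1,1,1} = 0
G(19) = mex{0,0,0} = 1
G(20) = mex{1,1,1} = 0
G(21) = mex{0,0,0} = 1
G(22) = mex{1,1,1} = 0
G(23) = mex{0,0,0} = 1
P-positions are exactly the n with G(n) = 0.

0, 2, 4, 6, 8, 10, 12, 14, 16, 18, 20, 22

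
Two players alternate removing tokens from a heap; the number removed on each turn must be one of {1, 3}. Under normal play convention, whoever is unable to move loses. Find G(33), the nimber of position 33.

1

n :  0  1  2  3  4  5  6  7  8  9 10 11 12 13 14 15 16 17 18 19 20 21 22 23 24 25 26 27 28 29 30 31 32 33
G :  0  1  0  1  0  1  0  1  0  1  0  1  0  1  0  1  0  1  0  1  0  1  0  1  0  1  0  1  0  1  0  1  0  1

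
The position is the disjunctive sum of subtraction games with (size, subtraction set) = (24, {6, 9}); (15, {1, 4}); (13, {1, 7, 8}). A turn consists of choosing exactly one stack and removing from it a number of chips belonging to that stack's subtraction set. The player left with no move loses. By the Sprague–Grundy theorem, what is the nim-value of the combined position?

2

Stack A, S = {6, 9}:
n :  0  1  2  3  4  5  6  7  8  9 10 11 12 13 14 15 16 17 18 19 20 21 22 23 24
G :  0  0  0  0  0  0  1  1  1  1  1  1  2  2  2  0  0  0  0  0  0  1  1  1  1
G_A(24) = 1.
Stack B, S = {1, 4}:
n :  0  1  2  3  4  5  6  7  8  9 10 11 12 13 14 15
G :  0  1  0  1  2  0  1  0  1  2  0  1  0  1  2  0
G_B(15) = 0.
Stack C, S = {1, 7, 8}:
n :  0  1  2  3  4  5  6  7  8  9 10 11 12 13
G :  0  1  0  1  0  1  0  1  2  3  2  3  2  3
G_C(13) = 3.
Combined Grundy value = 1 ⊕ 0 ⊕ 3 = 2.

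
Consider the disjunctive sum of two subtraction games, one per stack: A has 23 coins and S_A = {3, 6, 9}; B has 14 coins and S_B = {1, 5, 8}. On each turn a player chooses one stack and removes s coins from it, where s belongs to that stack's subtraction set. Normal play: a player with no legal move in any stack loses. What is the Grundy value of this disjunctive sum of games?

2

Stack A, S = {3, 6, 9}:
G(0) = 0
G(1) = mex{} = 0
G(2) = mex{} = 0
G(3) = mex{0} = 1
G(4) = mex{0} = 1
G(5) = mex{0} = 1
G(6) = mex{1,0} = 2
G(7) = mex{1,0} = 2
G(8) = mex{1,0} = 2
G(9) = mex{2,1,0} = 3
G(10) = mex{2,1,0} = 3
G(11) = mex{2,1,0} = 3
G(12) = mex{3,2,1} = 0
G(13) = mex{3,2,1} = 0
G(14) = mex{3,2,1} = 0
G(15) = mex{0,3,2} = 1
G(16) = mex{0,3,2} = 1
G(17) = mex{0,3,2} = 1
G(18) = mex{1,0,3} = 2
G(19) = mex{1,0,3} = 2
G(20) = mex{1,0,3} = 2
G(21) = mex{2,1,0} = 3
G(22) = mex{2,1,0} = 3
G(23) = mex{2,1,0} = 3
G_A(23) = 3.
Stack B, S = {1, 5, 8}:
G(0) = 0
G(1) = mex{0} = 1
G(2) = mex{1} = 0
G(3) = mex{0} = 1
G(4) = mex{1} = 0
G(5) = mex{0,0} = 1
G(6) = mex{1,1} = 0
G(7) = mex{0,0} = 1
G(8) = mex{1,1,0} = 2
G(9) = mex{2,0,1} = 3
G(10) = mex{3,1,0} = 2
G(11) = mex{2,0,1} = 3
G(12) = mex{3,1,0} = 2
G(13) = mex{2,2,1} = 0
G(14) = mex{0,3,0} = 1
G_B(14) = 1.
Combined Grundy value = 3 ⊕ 1 = 2.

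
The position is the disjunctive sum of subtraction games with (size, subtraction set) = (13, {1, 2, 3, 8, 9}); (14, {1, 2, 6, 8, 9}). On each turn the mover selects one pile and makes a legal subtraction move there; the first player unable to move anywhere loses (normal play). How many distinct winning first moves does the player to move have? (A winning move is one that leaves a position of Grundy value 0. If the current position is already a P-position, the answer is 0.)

Pile A, S = {1, 2, 3, 8, 9}:
n :  0  1  2  3  4  5  6  7  8  9 10 11 12 13
G :  0  1  2  3  0  1  2  3  4  5  0  1  2  3
G_A(13) = 3.
Pile B, S = {1, 2, 6, 8, 9}:
G(0) = 0
G(1) = mex{0} = 1
G(2) = mex{1,0} = 2
G(3) = mex{2,1} = 0
G(4) = mex{0,2} = 1
G(5) = mex{1,0} = 2
G(6) = mex{2,1,0} = 3
G(7) = mex{3,2,1} = 0
G(8) = mex{0,3,2,0} = 1
G(9) = mex{1,0,0,1,0} = 2
G(10) = mex{2,1,1,2,1} = 0
G(11) = mex{0,2,2,0,2} = 1
G(12) = mex{1,0,3,1,0} = 2
G(13) = mex{2,1,0,2,1} = 3
G(14) = mex{3,2,1,3,2} = 0
G_B(14) = 0.
Combined Grundy value = 3 ⊕ 0 = 3.
A winning move leaves total XOR = 0, i.e. changes one component's Grundy value g to g ⊕ X where X is the current total.
Pile A: need g' = 3⊕3 = 0. Options: 13−1→G=2, 13−2→G=1, 13−3→G=0, 13−8→G=1, 13−9→G=0. Hits: 2.
Pile B: need g' = 0⊕3 = 3. Options: 14−1→G=3, 14−2→G=2, 14−6→G=1, 14−8→G=3, 14−9→G=2. Hits: 2.

4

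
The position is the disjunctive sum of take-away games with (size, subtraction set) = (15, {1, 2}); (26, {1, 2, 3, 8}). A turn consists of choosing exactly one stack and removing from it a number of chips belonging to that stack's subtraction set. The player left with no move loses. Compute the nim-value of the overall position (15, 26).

Stack A, S = {1, 2}:
G(0) = 0
G(1) = mex{0} = 1
G(2) = mex{1,0} = 2
G(3) = mex{2,1} = 0
G(4) = mex{0,2} = 1
G(5) = mex{1,0} = 2
G(6) = mex{2,1} = 0
G(7) = mex{0,2} = 1
G(8) = mex{1,0} = 2
G(9) = mex{2,1} = 0
G(10) = mex{0,2} = 1
G(11) = mex{1,0} = 2
G(12) = mex{2,1} = 0
G(13) = mex{0,2} = 1
G(14) = mex{1,0} = 2
G(15) = mex{2,1} = 0
G_A(15) = 0.
Stack B, S = {1, 2, 3, 8}:
n :  0  1  2  3  4  5  6  7  8  9 10 11 12 13 14 15 16 17 18 19 20 21 22 23 24 25 26
G :  0  1  2  3  0  1  2  3  4  0  1  2  3  0  1  2  3  4  0  1  2  3  0  1  2  3  4
G_B(26) = 4.
Combined Grundy value = 0 ⊕ 4 = 4.

4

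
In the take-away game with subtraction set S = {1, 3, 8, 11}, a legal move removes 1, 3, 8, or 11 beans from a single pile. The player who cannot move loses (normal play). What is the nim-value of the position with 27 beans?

n :  0  1  2  3  4  5  6  7  8  9 10 11 12 13 14 15 16 17 18 19 20 21 22 23 24 25 26 27
G :  0  1  0  1  0  1  0  1  2  3  2  3  2  3  2  3  0  1  0  1  0  1  0  1  2  3  2  3

3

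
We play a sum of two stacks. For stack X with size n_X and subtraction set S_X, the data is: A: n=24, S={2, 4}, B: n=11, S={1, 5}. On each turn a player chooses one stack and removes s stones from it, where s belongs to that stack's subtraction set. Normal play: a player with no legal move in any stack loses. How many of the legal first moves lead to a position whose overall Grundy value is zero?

Stack A, S = {2, 4}:
G(0) = 0
G(1) = mex{} = 0
G(2) = mex{0} = 1
G(3) = mex{0} = 1
G(4) = mex{1,0} = 2
G(5) = mex{1,0} = 2
G(6) = mex{2,1} = 0
G(7) = mex{2,1} = 0
G(8) = mex{0,2} = 1
G(9) = mex{0,2} = 1
G(10) = mex{1,0} = 2
G(11) = mex{1,0} = 2
G(12) = mex{2,1} = 0
G(13) = mex{2,1} = 0
G(14) = mex{0,2} = 1
G(15) = mex{0,2} = 1
G(16) = mex{1,0} = 2
G(17) = mex{1,0} = 2
G(18) = mex{2,1} = 0
G(19) = mex{2,1} = 0
G(20) = mex{0,2} = 1
G(21) = mex{0,2} = 1
G(22) = mex{1,0} = 2
G(23) = mex{1,0} = 2
G(24) = mex{2,1} = 0
G_A(24) = 0.
Stack B, S = {1, 5}:
n :  0  1  2  3  4  5  6  7  8  9 10 11
G :  0  1  0  1  0  1  0  1  0  1  0  1
G_B(11) = 1.
Combined Grundy value = 0 ⊕ 1 = 1.
A winning move leaves total XOR = 0, i.e. changes one component's Grundy value g to g ⊕ X where X is the current total.
Stack A: need g' = 0⊕1 = 1. Options: 24−2→G=2, 24−4→G=1. Hits: 1.
Stack B: need g' = 1⊕1 = 0. Options: 11−1→G=0, 11−5→G=0. Hits: 2.

3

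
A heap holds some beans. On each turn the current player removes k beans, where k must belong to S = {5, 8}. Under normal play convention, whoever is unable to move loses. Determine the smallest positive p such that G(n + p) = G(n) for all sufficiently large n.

13

G(0) = 0
G(1) = mex{} = 0
G(2) = mex{} = 0
G(3) = mex{} = 0
G(4) = mex{} = 0
G(5) = mex{0} = 1
G(6) = mex{0} = 1
G(7) = mex{0} = 1
G(8) = mex{0,0} = 1
G(9) = mex{0,0} = 1
G(10) = mex{1,0} = 2
G(11) = mex{1,0} = 2
G(12) = mex{1,0} = 2
G(13) = mex{1,1} = 0
G(14) = mex{1,1} = 0
G(15) = mex{2,1} = 0
G(16) = mex{2,1} = 0
G(17) = mex{2,1} = 0
G(18) = mex{0,2} = 1
G(19) = mex{0,2} = 1
G(20) = mex{0,2} = 1
G(21) = mex{0,0} = 1
G(22) = mex{0,0} = 1
G(23) = mex{1,0} = 2
G(24) = mex{1,0} = 2
G(25) = mex{1,0} = 2
G(26) = mex{1,1} = 0
G(27) = mex{1,1} = 0
G(n+13) = G(n) holds for n = 0,…,7 (a full window of length max(S) = 8), so the sequence is purely periodic with period 13.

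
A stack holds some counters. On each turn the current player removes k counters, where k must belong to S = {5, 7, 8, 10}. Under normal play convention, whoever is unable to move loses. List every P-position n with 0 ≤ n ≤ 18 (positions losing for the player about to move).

n :  0  1  2  3  4  5  6  7  8  9 10 11 12 13 14 15 16 17 18
G :  0  0  0  0  0  1  1  1  1  1  2  2  2  2  2  0  0  0  0
P-positions are exactly the n with G(n) = 0.

0, 1, 2, 3, 4, 15, 16, 17, 18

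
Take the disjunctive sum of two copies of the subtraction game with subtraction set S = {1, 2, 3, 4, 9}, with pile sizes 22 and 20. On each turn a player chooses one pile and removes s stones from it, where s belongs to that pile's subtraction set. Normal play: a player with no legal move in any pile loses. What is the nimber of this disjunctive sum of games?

All piles use S = {1, 2, 3, 4, 9}:
n :  0  1  2  3  4  5  6  7  8  9 10 11 12 13 14 15 16 17 18 19 20 21 22
G :  0  1  2  3  4  0  1  2  3  4  0  1  2  3  4  0  1  2  3  4  0  1  2
Pile A: G(22) = 2.
Pile B: G(20) = 0.
Combined Grundy value = 2 ⊕ 0 = 2.

2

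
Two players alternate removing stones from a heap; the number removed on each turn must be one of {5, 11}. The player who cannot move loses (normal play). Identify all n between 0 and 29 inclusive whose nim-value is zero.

0, 1, 2, 3, 4, 10, 16, 17, 18, 19, 20, 26

n :  0  1  2  3  4  5  6  7  8  9 10 11 12 13 14 15 16 17 18 19 20 21 22 23 24 25 26 27 28 29
G :  0  0  0  0  0  1  1  1  1  1  0  2  2  2  2  1  0  0  0  0  0  1  1  1  1  1  0  2  2  2
P-positions are exactly the n with G(n) = 0.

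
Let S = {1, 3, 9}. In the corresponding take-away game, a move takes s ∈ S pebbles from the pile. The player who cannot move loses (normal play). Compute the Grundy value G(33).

n :  0  1  2  3  4  5  6  7  8  9 10 11 12 13 14 15 16 17 18 19 20 21 22 23 24 25 26 27 28 29 30 31 32 33
G :  0  1  0  1  0  1  0  1  0  1  0  1  0  1  0  1  0  1  0  1  0  1  0  1  0  1  0  1  0  1  0  1  0  1

1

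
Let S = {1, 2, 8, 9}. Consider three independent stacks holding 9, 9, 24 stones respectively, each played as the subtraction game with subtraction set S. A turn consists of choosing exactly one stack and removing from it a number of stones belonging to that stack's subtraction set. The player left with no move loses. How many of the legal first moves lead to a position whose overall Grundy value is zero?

4

All stacks use S = {1, 2, 8, 9}:
G(0) = 0
G(1) = mex{0} = 1
G(2) = mex{1,0} = 2
G(3) = mex{2,1} = 0
G(4) = mex{0,2} = 1
G(5) = mex{1,0} = 2
G(6) = mex{2,1} = 0
G(7) = mex{0,2} = 1
G(8) = mex{1,0,0} = 2
G(9) = mex{2,1,1,0} = 3
G(10) = mex{3,2,2,1} = 0
G(11) = mex{0,3,0,2} = 1
G(12) = mex{1,0,1,0} = 2
G(13) = mex{2,1,2,1} = 0
G(14) = mex{0,2,0,2} = 1
G(15) = mex{1,0,1,0} = 2
G(16) = mex{2,1,2,1} = 0
G(17) = mex{0,2,3,2} = 1
G(18) = mex{1,0,0,3} = 2
G(19) = mex{2,1,1,0} = 3
G(20) = mex{3,2,2,1} = 0
G(21) = mex{0,3,0,2} = 1
G(22) = mex{1,0,1,0} = 2
G(23) = mex{2,1,2,1} = 0
G(24) = mex{0,2,0,2} = 1
Stack A: G(9) = 3.
Stack B: G(9) = 3.
Stack C: G(24) = 1.
Combined Grundy value = 3 ⊕ 3 ⊕ 1 = 1.
A winning move leaves total XOR = 0, i.e. changes one component's Grundy value g to g ⊕ X where X is the current total.
Stack A: need g' = 3⊕1 = 2. Options: 9−1→G=2, 9−2→G=1, 9−8→G=1, 9−9→G=0. Hits: 1.
Stack B: need g' = 3⊕1 = 2. Options: 9−1→G=2, 9−2→G=1, 9−8→G=1, 9−9→G=0. Hits: 1.
Stack C: need g' = 1⊕1 = 0. Options: 24−1→G=0, 24−2→G=2, 24−8→G=0, 24−9→G=2. Hits: 2.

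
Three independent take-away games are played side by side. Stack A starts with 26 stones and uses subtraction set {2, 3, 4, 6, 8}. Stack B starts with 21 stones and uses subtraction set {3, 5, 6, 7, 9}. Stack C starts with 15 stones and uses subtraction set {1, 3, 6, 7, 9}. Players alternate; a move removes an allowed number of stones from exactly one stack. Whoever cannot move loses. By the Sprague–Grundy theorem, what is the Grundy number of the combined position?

1

Stack A, S = {2, 3, 4, 6, 8}:
n :  0  1  2  3  4  5  6  7  8  9 10 11 12 13 14 15 16 17 18 19 20 21 22 23 24 25 26
G :  0  0  1  1  2  2  3  3  4  4  0  0  1  1  2  2  3  3  4  4  0  0  1  1  2  2  3
G_A(26) = 3.
Stack B, S = {3, 5, 6, 7, 9}:
G(0) = 0
G(1) = mex{} = 0
G(2) = mex{} = 0
G(3) = mex{0} = 1
G(4) = mex{0} = 1
G(5) = mex{0,0} = 1
G(6) = mex{1,0,0} = 2
G(7) = mex{1,0,0,0} = 2
G(8) = mex{1,1,0,0} = 2
G(9) = mex{2,1,1,0,0} = 3
G(10) = mex{2,1,1,1,0} = 3
G(11) = mex{2,2,1,1,0} = 3
G(12) = mex{3,2,2,1,1} = 0
G(13) = mex{3,2,2,2,1} = 0
G(14) = mex{3,3,2,2,1} = 0
G(15) = mex{0,3,3,2,2} = 1
G(16) = mex{0,3,3,3,2} = 1
G(17) = mex{0,0,3,3,2} = 1
G(18) = mex{1,0,0,3,3} = 2
G(19) = mex{1,0,0,0,3} = 2
G(20) = mex{1,1,0,0,3} = 2
G(21) = mex{2,1,1,0,0} = 3
G_B(21) = 3.
Stack C, S = {1, 3, 6, 7, 9}:
G(0) = 0
G(1) = mex{0} = 1
G(2) = mex{1} = 0
G(3) = mex{0,0} = 1
G(4) = mex{1,1} = 0
G(5) = mex{0,0} = 1
G(6) = mex{1,1,0} = 2
G(7) = mex{2,0,1,0} = 3
G(8) = mex{3,1,0,1} = 2
G(9) = mex{2,2,1,0,0} = 3
G(10) = mex{3,3,0,1,1} = 2
G(11) = mex{2,2,1,0,0} = 3
G(12) = mex{3,3,2,1,1} = 0
G(13) = mex{0,2,3,2,0} = 1
G(14) = mex{1,3,2,3,1} = 0
G(15) = mex{0,0,3,2,2} = 1
G_C(15) = 1.
Combined Grundy value = 3 ⊕ 3 ⊕ 1 = 1.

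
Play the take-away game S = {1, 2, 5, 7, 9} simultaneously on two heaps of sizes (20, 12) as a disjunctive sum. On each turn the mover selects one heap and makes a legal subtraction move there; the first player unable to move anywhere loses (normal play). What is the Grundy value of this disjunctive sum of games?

3

All heaps use S = {1, 2, 5, 7, 9}:
G(0) = 0
G(1) = mex{0} = 1
G(2) = mex{1,0} = 2
G(3) = mex{2,1} = 0
G(4) = mex{0,2} = 1
G(5) = mex{1,0,0} = 2
G(6) = mex{2,1,1} = 0
G(7) = mex{0,2,2,0} = 1
G(8) = mex{1,0,0,1} = 2
G(9) = mex{2,1,1,2,0} = 3
G(10) = mex{3,2,2,0,1} = 4
G(11) = mex{4,3,0,1,2} = 5
G(12) = mex{5,4,1,2,0} = 3
G(13) = mex{3,5,2,0,1} = 4
G(14) = mex{4,3,3,1,2} = 0
G(15) = mex{0,4,4,2,0} = 1
G(16) = mex{1,0,5,3,1} = 2
G(17) = mex{2,1,3,4,2} = 0
G(18) = mex{0,2,4,5,3} = 1
G(19) = mex{1,0,0,3,4} = 2
G(20) = mex{2,1,1,4,5} = 0
Heap A: G(20) = 0.
Heap B: G(12) = 3.
Combined Grundy value = 0 ⊕ 3 = 3.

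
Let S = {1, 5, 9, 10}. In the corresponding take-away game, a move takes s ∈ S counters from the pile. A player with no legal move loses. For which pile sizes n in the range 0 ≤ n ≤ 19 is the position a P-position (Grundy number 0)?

0, 2, 4, 6, 8, 19

G(0) = 0
G(1) = mex{0} = 1
G(2) = mex{1} = 0
G(3) = mex{0} = 1
G(4) = mex{1} = 0
G(5) = mex{0,0} = 1
G(6) = mex{1,1} = 0
G(7) = mex{0,0} = 1
G(8) = mex{1,1} = 0
G(9) = mex{0,0,0} = 1
G(10) = mex{1,1,1,0} = 2
G(11) = mex{2,0,0,1} = 3
G(12) = mex{3,1,1,0} = 2
G(13) = mex{2,0,0,1} = 3
G(14) = mex{3,1,1,0} = 2
G(15) = mex{2,2,0,1} = 3
G(16) = mex{3,3,1,0} = 2
G(17) = mex{2,2,0,1} = 3
G(18) = mex{3,3,1,0} = 2
G(19) = mex{2,2,2,1} = 0
P-positions are exactly the n with G(n) = 0.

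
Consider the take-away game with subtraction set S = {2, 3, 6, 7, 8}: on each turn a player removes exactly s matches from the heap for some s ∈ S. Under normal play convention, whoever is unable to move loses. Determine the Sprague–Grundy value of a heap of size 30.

1

G(0) = 0
G(1) = mex{} = 0
G(2) = mex{0} = 1
G(3) = mex{0,0} = 1
G(4) = mex{1,0} = 2
G(5) = mex{1,1} = 0
G(6) = mex{2,1,0} = 3
G(7) = mex{0,2,0,0} = 1
G(8) = mex{3,0,1,0,0} = 2
G(9) = mex{1,3,1,1,0} = 2
G(10) = mex{2,1,2,1,1} = 0
G(11) = mex{2,2,0,2,1} = 3
G(12) = mex{0,2,3,0,2} = 1
G(13) = mex{3,0,1,3,0} = 2
G(14) = mex{1,3,2,1,3} = 0
G(15) = mex{2,1,2,2,1} = 0
G(16) = mex{0,2,0,2,2} = 1
G(17) = mex{0,0,3,0,2} = 1
G(18) = mex{1,0,1,3,0} = 2
G(19) = mex{1,1,2,1,3} = 0
G(20) = mex{2,1,0,2,1} = 3
G(21) = mex{0,2,0,0,2} = 1
G(22) = mex{3,0,1,0,0} = 2
G(23) = mex{1,3,1,1,0} = 2
G(24) = mex{2,1,2,1,1} = 0
G(25) = mex{2,2,0,2,1} = 3
G(26) = mex{0,2,3,0,2} = 1
G(27) = mex{3,0,1,3,0} = 2
G(28) = mex{1,3,2,1,3} = 0
G(29) = mex{2,1,2,2,1} = 0
G(30) = mex{0,2,0,2,2} = 1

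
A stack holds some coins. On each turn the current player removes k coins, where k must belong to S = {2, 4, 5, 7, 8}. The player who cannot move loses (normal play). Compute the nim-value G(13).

1

n :  0  1  2  3  4  5  6  7  8  9 10 11 12 13
G :  0  0  1  1  2  2  3  3  4  4  0  0  1  1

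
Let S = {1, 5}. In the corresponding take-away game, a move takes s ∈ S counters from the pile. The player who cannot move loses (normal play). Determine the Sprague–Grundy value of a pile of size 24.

G(0) = 0
G(1) = mex{0} = 1
G(2) = mex{1} = 0
G(3) = mex{0} = 1
G(4) = mex{1} = 0
G(5) = mex{0,0} = 1
G(6) = mex{1,1} = 0
G(7) = mex{0,0} = 1
G(8) = mex{1,1} = 0
G(9) = mex{0,0} = 1
G(10) = mex{1,1} = 0
G(11) = mex{0,0} = 1
G(12) = mex{1,1} = 0
G(13) = mex{0,0} = 1
G(14) = mex{1,1} = 0
G(15) = mex{0,0} = 1
G(16) = mex{1,1} = 0
G(17) = mex{0,0} = 1
G(18) = mex{1,1} = 0
G(19) = mex{0,0} = 1
G(20) = mex{1,1} = 0
G(21) = mex{0,0} = 1
G(22) = mex{1,1} = 0
G(23) = mex{0,0} = 1
G(24) = mex{1,1} = 0

0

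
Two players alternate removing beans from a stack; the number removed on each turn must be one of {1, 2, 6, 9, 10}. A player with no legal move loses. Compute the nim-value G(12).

1

G(0) = 0
G(1) = mex{0} = 1
G(2) = mex{1,0} = 2
G(3) = mex{2,1} = 0
G(4) = mex{0,2} = 1
G(5) = mex{1,0} = 2
G(6) = mex{2,1,0} = 3
G(7) = mex{3,2,1} = 0
G(8) = mex{0,3,2} = 1
G(9) = mex{1,0,0,0} = 2
G(10) = mex{2,1,1,1,0} = 3
G(11) = mex{3,2,2,2,1} = 0
G(12) = mex{0,3,3,0,2} = 1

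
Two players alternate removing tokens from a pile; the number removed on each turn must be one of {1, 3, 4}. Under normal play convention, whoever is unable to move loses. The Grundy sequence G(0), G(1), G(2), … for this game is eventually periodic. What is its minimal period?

7

n :  0  1  2  3  4  5  6  7  8  9 10 11 12 13 14 15
G :  0  1  0  1  2  3  2  0  1  0  1  2  3  2  0  1
G(n+7) = G(n) holds for n = 0,…,3 (a full window of length max(S) = 4), so the sequence is purely periodic with period 7.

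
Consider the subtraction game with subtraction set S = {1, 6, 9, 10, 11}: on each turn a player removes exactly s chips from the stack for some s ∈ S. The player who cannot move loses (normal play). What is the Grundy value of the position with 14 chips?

G(0) = 0
G(1) = mex{0} = 1
G(2) = mex{1} = 0
G(3) = mex{0} = 1
G(4) = mex{1} = 0
G(5) = mex{0} = 1
G(6) = mex{1,0} = 2
G(7) = mex{2,1} = 0
G(8) = mex{0,0} = 1
G(9) = mex{1,1,0} = 2
G(10) = mex{2,0,1,0} = 3
G(11) = mex{3,1,0,1,0} = 2
G(12) = mex{2,2,1,0,1} = 3
G(13) = mex{3,0,0,1,0} = 2
G(14) = mex{2,1,1,0,1} = 3

3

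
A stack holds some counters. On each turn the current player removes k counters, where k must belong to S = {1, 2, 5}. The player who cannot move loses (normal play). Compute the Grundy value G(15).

0

n :  0  1  2  3  4  5  6  7  8  9 10 11 12 13 14 15
G :  0  1  2  0  1  2  0  1  2  0  1  2  0  1  2  0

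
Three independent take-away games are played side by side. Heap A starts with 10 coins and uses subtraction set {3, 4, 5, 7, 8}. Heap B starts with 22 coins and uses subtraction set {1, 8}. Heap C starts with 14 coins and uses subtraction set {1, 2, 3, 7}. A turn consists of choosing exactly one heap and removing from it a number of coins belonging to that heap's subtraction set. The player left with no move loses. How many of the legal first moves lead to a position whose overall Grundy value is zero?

Heap A, S = {3, 4, 5, 7, 8}:
n :  0  1  2  3  4  5  6  7  8  9 10
G :  0  0  0  1  1  1  2  2  2  3  3
G_A(10) = 3.
Heap B, S = {1, 8}:
G(0) = 0
G(1) = mex{0} = 1
G(2) = mex{1} = 0
G(3) = mex{0} = 1
G(4) = mex{1} = 0
G(5) = mex{0} = 1
G(6) = mex{1} = 0
G(7) = mex{0} = 1
G(8) = mex{1,0} = 2
G(9) = mex{2,1} = 0
G(10) = mex{0,0} = 1
G(11) = mex{1,1} = 0
G(12) = mex{0,0} = 1
G(13) = mex{1,1} = 0
G(14) = mex{0,0} = 1
G(15) = mex{1,1} = 0
G(16) = mex{0,2} = 1
G(17) = mex{1,0} = 2
G(18) = mex{2,1} = 0
G(19) = mex{0,0} = 1
G(20) = mex{1,1} = 0
G(21) = mex{0,0} = 1
G(22) = mex{1,1} = 0
G_B(22) = 0.
Heap C, S = {1, 2, 3, 7}:
n :  0  1  2  3  4  5  6  7  8  9 10 11 12 13 14
G :  0  1  2  3  0  1  2  3  0  1  2  3  0  1  2
G_C(14) = 2.
Combined Grundy value = 3 ⊕ 0 ⊕ 2 = 1.
A winning move leaves total XOR = 0, i.e. changes one component's Grundy value g to g ⊕ X where X is the current total.
Heap A: need g' = 3⊕1 = 2. Options: 10−3→G=2, 10−4→G=2, 10−5→G=1, 10−7→G=1, 10−8→G=0. Hits: 2.
Heap B: need g' = 0⊕1 = 1. Options: 22−1→G=1, 22−8→G=1. Hits: 2.
Heap C: need g' = 2⊕1 = 3. Options: 14−1→G=1, 14−2→G=0, 14−3→G=3, 14−7→G=3. Hits: 2.

6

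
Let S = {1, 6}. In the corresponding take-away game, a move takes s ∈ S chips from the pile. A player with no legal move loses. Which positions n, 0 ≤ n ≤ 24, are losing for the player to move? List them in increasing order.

n :  0  1  2  3  4  5  6  7  8  9 10 11 12 13 14 15 16 17 18 19 20 21 22 23 24
G :  0  1  0  1  0  1  2  0  1  0  1  0  1  2  0  1  0  1  0  1  2  0  1  0  1
P-positions are exactly the n with G(n) = 0.

0, 2, 4, 7, 9, 11, 14, 16, 18, 21, 23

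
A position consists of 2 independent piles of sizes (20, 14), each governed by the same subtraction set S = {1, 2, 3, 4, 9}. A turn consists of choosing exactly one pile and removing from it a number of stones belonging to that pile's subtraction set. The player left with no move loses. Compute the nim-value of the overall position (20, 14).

All piles use S = {1, 2, 3, 4, 9}:
G(0) = 0
G(1) = mex{0} = 1
G(2) = mex{1,0} = 2
G(3) = mex{2,1,0} = 3
G(4) = mex{3,2,1,0} = 4
G(5) = mex{4,3,2,1} = 0
G(6) = mex{0,4,3,2} = 1
G(7) = mex{1,0,4,3} = 2
G(8) = mex{2,1,0,4} = 3
G(9) = mex{3,2,1,0,0} = 4
G(10) = mex{4,3,2,1,1} = 0
G(11) = mex{0,4,3,2,2} = 1
G(12) = mex{1,0,4,3,3} = 2
G(13) = mex{2,1,0,4,4} = 3
G(14) = mex{3,2,1,0,0} = 4
G(15) = mex{4,3,2,1,1} = 0
G(16) = mex{0,4,3,2,2} = 1
G(17) = mex{1,0,4,3,3} = 2
G(18) = mex{2,1,0,4,4} = 3
G(19) = mex{3,2,1,0,0} = 4
G(20) = mex{4,3,2,1,1} = 0
Pile A: G(20) = 0.
Pile B: G(14) = 4.
Combined Grundy value = 0 ⊕ 4 = 4.

4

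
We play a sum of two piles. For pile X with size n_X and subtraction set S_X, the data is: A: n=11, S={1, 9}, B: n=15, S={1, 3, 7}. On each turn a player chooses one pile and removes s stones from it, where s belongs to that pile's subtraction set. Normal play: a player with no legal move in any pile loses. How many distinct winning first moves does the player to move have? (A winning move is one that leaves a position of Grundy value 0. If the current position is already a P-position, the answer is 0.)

Pile A, S = {1, 9}:
n :  0  1  2  3  4  5  6  7  8  9 10 11
G :  0  1  0  1  0  1  0  1  0  1  0  1
G_A(11) = 1.
Pile B, S = {1, 3, 7}:
G(0) = 0
G(1) = mex{0} = 1
G(2) = mex{1} = 0
G(3) = mex{0,0} = 1
G(4) = mex{1,1} = 0
G(5) = mex{0,0} = 1
G(6) = mex{1,1} = 0
G(7) = mex{0,0,0} = 1
G(8) = mex{1,1,1} = 0
G(9) = mex{0,0,0} = 1
G(10) = mex{1,1,1} = 0
G(11) = mex{0,0,0} = 1
G(12) = mex{1,1,1} = 0
G(13) = mex{0,0,0} = 1
G(14) = mex{1,1,1} = 0
G(15) = mex{0,0,0} = 1
G_B(15) = 1.
Combined Grundy value = 1 ⊕ 1 = 0.
A winning move leaves total XOR = 0, i.e. changes one component's Grundy value g to g ⊕ X where X is the current total.
Pile A: target g' = 1⊕0 = 1, but every legal move changes the Grundy value (mex property), so 0 moves.
Pile B: target g' = 1⊕0 = 1, but every legal move changes the Grundy value (mex property), so 0 moves.

0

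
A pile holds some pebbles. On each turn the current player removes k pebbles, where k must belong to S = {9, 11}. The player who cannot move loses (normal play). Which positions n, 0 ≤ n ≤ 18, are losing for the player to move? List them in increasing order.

0, 1, 2, 3, 4, 5, 6, 7, 8

n :  0  1  2  3  4  5  6  7  8  9 10 11 12 13 14 15 16 17 18
G :  0  0  0  0  0  0  0  0  0  1  1  1  1  1  1  1  1  1  2
P-positions are exactly the n with G(n) = 0.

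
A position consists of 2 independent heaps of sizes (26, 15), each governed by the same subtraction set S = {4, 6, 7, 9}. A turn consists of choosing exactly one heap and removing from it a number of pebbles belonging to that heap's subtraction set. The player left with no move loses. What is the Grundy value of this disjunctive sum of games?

0

All heaps use S = {4, 6, 7, 9}:
G(0) = 0
G(1) = mex{} = 0
G(2) = mex{} = 0
G(3) = mex{} = 0
G(4) = mex{0} = 1
G(5) = mex{0} = 1
G(6) = mex{0,0} = 1
G(7) = mex{0,0,0} = 1
G(8) = mex{1,0,0} = 2
G(9) = mex{1,0,0,0} = 2
G(10) = mex{1,1,0,0} = 2
G(11) = mex{1,1,1,0} = 2
G(12) = mex{2,1,1,0} = 3
G(13) = mex{2,1,1,1} = 0
G(14) = mex{2,2,1,1} = 0
G(15) = mex{2,2,2,1} = 0
G(16) = mex{3,2,2,1} = 0
G(17) = mex{0,2,2,2} = 1
G(18) = mex{0,3,2,2} = 1
G(19) = mex{0,0,3,2} = 1
G(20) = mex{0,0,0,2} = 1
G(21) = mex{1,0,0,3} = 2
G(22) = mex{1,0,0,0} = 2
G(23) = mex{1,1,0,0} = 2
G(24) = mex{1,1,1,0} = 2
G(25) = mex{2,1,1,0} = 3
G(26) = mex{2,1,1,1} = 0
Heap A: G(26) = 0.
Heap B: G(15) = 0.
Combined Grundy value = 0 ⊕ 0 = 0.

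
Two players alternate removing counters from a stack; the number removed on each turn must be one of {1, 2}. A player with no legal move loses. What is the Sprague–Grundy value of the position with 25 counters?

G(0) = 0
G(1) = mex{0} = 1
G(2) = mex{1,0} = 2
G(3) = mex{2,1} = 0
G(4) = mex{0,2} = 1
G(5) = mex{1,0} = 2
G(6) = mex{2,1} = 0
G(7) = mex{0,2} = 1
G(8) = mex{1,0} = 2
G(9) = mex{2,1} = 0
G(10) = mex{0,2} = 1
G(11) = mex{1,0} = 2
G(12) = mex{2,1} = 0
G(13) = mex{0,2} = 1
G(14) = mex{1,0} = 2
G(15) = mex{2,1} = 0
G(16) = mex{0,2} = 1
G(17) = mex{1,0} = 2
G(18) = mex{2,1} = 0
G(19) = mex{0,2} = 1
G(20) = mex{1,0} = 2
G(21) = mex{2,1} = 0
G(22) = mex{0,2} = 1
G(23) = mex{1,0} = 2
G(24) = mex{2,1} = 0
G(25) = mex{0,2} = 1

1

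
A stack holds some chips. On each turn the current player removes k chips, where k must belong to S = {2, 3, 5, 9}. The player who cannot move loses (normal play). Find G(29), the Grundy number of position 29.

n :  0  1  2  3  4  5  6  7  8  9 10 11 12 13 14 15 16 17 18 19 20 21 22 23 24 25 26 27 28 29
G :  0  0  1  1  2  2  3  0  0  1  1  2  2  3  0  0  1  1  2  2  3  0  0  1  1  2  2  3  0  0

0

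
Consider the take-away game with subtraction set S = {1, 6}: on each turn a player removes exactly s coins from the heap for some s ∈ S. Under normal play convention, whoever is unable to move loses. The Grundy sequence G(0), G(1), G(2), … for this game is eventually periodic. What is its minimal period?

G(0) = 0
G(1) = mex{0} = 1
G(2) = mex{1} = 0
G(3) = mex{0} = 1
G(4) = mex{1} = 0
G(5) = mex{0} = 1
G(6) = mex{1,0} = 2
G(7) = mex{2,1} = 0
G(8) = mex{0,0} = 1
G(9) = mex{1,1} = 0
G(10) = mex{0,0} = 1
G(11) = mex{1,1} = 0
G(12) = mex{0,2} = 1
G(13) = mex{1,0} = 2
G(14) = mex{2,1} = 0
G(15) = mex{0,0} = 1
G(n+7) = G(n) holds for n = 0,…,5 (a full window of length max(S) = 6), so the sequence is purely periodic with period 7.

7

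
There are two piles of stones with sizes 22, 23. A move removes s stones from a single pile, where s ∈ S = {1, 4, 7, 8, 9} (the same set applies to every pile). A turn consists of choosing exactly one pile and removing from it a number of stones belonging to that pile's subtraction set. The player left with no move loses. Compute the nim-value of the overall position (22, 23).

1

All piles use S = {1, 4, 7, 8, 9}:
n :  0  1  2  3  4  5  6  7  8  9 10 11 12 13 14 15 16 17 18 19 20 21 22 23
G :  0  1  0  1  2  0  1  2  3  2  3  4  5  3  4  0  1  0  1  2  0  1  2  3
Pile A: G(22) = 2.
Pile B: G(23) = 3.
Combined Grundy value = 2 ⊕ 3 = 1.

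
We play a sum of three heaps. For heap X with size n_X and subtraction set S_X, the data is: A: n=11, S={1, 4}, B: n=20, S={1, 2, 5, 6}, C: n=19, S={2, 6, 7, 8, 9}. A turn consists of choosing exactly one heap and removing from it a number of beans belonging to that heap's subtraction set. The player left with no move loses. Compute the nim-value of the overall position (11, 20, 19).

Heap A, S = {1, 4}:
G(0) = 0
G(1) = mex{0} = 1
G(2) = mex{1} = 0
G(3) = mex{0} = 1
G(4) = mex{1,0} = 2
G(5) = mex{2,1} = 0
G(6) = mex{0,0} = 1
G(7) = mex{1,1} = 0
G(8) = mex{0,2} = 1
G(9) = mex{1,0} = 2
G(10) = mex{2,1} = 0
G(11) = mex{0,0} = 1
G_A(11) = 1.
Heap B, S = {1, 2, 5, 6}:
n :  0  1  2  3  4  5  6  7  8  9 10 11 12 13 14 15 16 17 18 19 20
G :  0  1  2  0  1  2  3  0  1  2  0  1  2  3  0  1  2  0  1  2  3
G_B(20) = 3.
Heap C, S = {2, 6, 7, 8, 9}:
n :  0  1  2  3  4  5  6  7  8  9 10 11 12 13 14 15 16 17 18 19
G :  0  0  1  1  0  0  1  1  2  2  3  3  2  2  3  0  0  1  1  0
G_C(19) = 0.
Combined Grundy value = 1 ⊕ 3 ⊕ 0 = 2.

2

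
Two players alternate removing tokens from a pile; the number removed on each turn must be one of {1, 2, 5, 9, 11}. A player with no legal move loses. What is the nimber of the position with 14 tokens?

1

G(0) = 0
G(1) = mex{0} = 1
G(2) = mex{1,0} = 2
G(3) = mex{2,1} = 0
G(4) = mex{0,2} = 1
G(5) = mex{1,0,0} = 2
G(6) = mex{2,1,1} = 0
G(7) = mex{0,2,2} = 1
G(8) = mex{1,0,0} = 2
G(9) = mex{2,1,1,0} = 3
G(10) = mex{3,2,2,1} = 0
G(11) = mex{0,3,0,2,0} = 1
G(12) = mex{1,0,1,0,1} = 2
G(13) = mex{2,1,2,1,2} = 0
G(14) = mex{0,2,3,2,0} = 1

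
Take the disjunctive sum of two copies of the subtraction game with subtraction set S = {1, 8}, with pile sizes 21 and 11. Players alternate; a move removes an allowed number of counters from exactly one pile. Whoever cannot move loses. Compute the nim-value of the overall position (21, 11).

All piles use S = {1, 8}:
n :  0  1  2  3  4  5  6  7  8  9 10 11 12 13 14 15 16 17 18 19 20 21
G :  0  1  0  1  0  1  0  1  2  0  1  0  1  0  1  0  1  2  0  1  0  1
Pile A: G(21) = 1.
Pile B: G(11) = 0.
Combined Grundy value = 1 ⊕ 0 = 1.

1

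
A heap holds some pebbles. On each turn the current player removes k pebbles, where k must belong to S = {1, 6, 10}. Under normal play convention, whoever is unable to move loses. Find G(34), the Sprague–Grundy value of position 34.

G(0) = 0
G(1) = mex{0} = 1
G(2) = mex{1} = 0
G(3) = mex{0} = 1
G(4) = mex{1} = 0
G(5) = mex{0} = 1
G(6) = mex{1,0} = 2
G(7) = mex{2,1} = 0
G(8) = mex{0,0} = 1
G(9) = mex{1,1} = 0
G(10) = mex{0,0,0} = 1
G(11) = mex{1,1,1} = 0
G(12) = mex{0,2,0} = 1
G(13) = mex{1,0,1} = 2
G(14) = mex{2,1,0} = 3
G(15) = mex{3,0,1} = 2
G(16) = mex{2,1,2} = 0
G(17) = mex{0,0,0} = 1
G(18) = mex{1,1,1} = 0
G(19) = mex{0,2,0} = 1
G(20) = mex{1,3,1} = 0
G(21) = mex{0,2,0} = 1
G(22) = mex{1,0,1} = 2
G(23) = mex{2,1,2} = 0
G(24) = mex{0,0,3} = 1
G(25) = mex{1,1,2} = 0
G(26) = mex{0,0,0} = 1
G(27) = mex{1,1,1} = 0
G(28) = mex{0,2,0} = 1
G(29) = mex{1,0,1} = 2
G(30) = mex{2,1,0} = 3
G(31) = mex{3,0,1} = 2
G(32) = mex{2,1,2} = 0
G(33) = mex{0,0,0} = 1
G(34) = mex{1,1,1} = 0

0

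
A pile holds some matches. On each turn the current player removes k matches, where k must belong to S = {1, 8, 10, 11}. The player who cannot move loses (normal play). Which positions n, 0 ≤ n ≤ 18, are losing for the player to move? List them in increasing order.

0, 2, 4, 6, 9, 18

G(0) = 0
G(1) = mex{0} = 1
G(2) = mex{1} = 0
G(3) = mex{0} = 1
G(4) = mex{1} = 0
G(5) = mex{0} = 1
G(6) = mex{1} = 0
G(7) = mex{0} = 1
G(8) = mex{1,0} = 2
G(9) = mex{2,1} = 0
G(10) = mex{0,0,0} = 1
G(11) = mex{1,1,1,0} = 2
G(12) = mex{2,0,0,1} = 3
G(13) = mex{3,1,1,0} = 2
G(14) = mex{2,0,0,1} = 3
G(15) = mex{3,1,1,0} = 2
G(16) = mex{2,2,0,1} = 3
G(17) = mex{3,0,1,0} = 2
G(18) = mex{2,1,2,1} = 0
P-positions are exactly the n with G(n) = 0.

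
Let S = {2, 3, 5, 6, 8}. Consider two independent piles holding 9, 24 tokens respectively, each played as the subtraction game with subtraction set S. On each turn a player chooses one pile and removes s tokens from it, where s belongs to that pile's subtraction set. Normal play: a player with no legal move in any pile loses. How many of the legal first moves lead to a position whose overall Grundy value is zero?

3

All piles use S = {2, 3, 5, 6, 8}:
n :  0  1  2  3  4  5  6  7  8  9 10 11 12 13 14 15 16 17 18 19 20 21 22 23 24
G :  0  0  1  1  2  2  3  3  4  4  0  0  1  1  2  2  3  3  4  4  0  0  1  1  2
Pile A: G(9) = 4.
Pile B: G(24) = 2.
Combined Grundy value = 4 ⊕ 2 = 6.
A winning move leaves total XOR = 0, i.e. changes one component's Grundy value g to g ⊕ X where X is the current total.
Pile A: need g' = 4⊕6 = 2. Options: 9−2→G=3, 9−3→G=3, 9−5→G=2, 9−6→G=1, 9−8→G=0. Hits: 1.
Pile B: need g' = 2⊕6 = 4. Options: 24−2→G=1, 24−3→G=0, 24−5→G=4, 24−6→G=4, 24−8→G=3. Hits: 2.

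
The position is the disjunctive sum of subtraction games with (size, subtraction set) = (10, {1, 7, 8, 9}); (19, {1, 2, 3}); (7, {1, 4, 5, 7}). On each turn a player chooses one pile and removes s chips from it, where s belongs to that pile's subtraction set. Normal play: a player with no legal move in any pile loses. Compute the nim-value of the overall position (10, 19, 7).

Pile A, S = {1, 7, 8, 9}:
n :  0  1  2  3  4  5  6  7  8  9 10
G :  0  1  0  1  0  1  0  1  2  3  2
G_A(10) = 2.
Pile B, S = {1, 2, 3}:
G(0) = 0
G(1) = mex{0} = 1
G(2) = mex{1,0} = 2
G(3) = mex{2,1,0} = 3
G(4) = mex{3,2,1} = 0
G(5) = mex{0,3,2} = 1
G(6) = mex{1,0,3} = 2
G(7) = mex{2,1,0} = 3
G(8) = mex{3,2,1} = 0
G(9) = mex{0,3,2} = 1
G(10) = mex{1,0,3} = 2
G(11) = mex{2,1,0} = 3
G(12) = mex{3,2,1} = 0
G(13) = mex{0,3,2} = 1
G(14) = mex{1,0,3} = 2
G(15) = mex{2,1,0} = 3
G(16) = mex{3,2,1} = 0
G(17) = mex{0,3,2} = 1
G(18) = mex{1,0,3} = 2
G(19) = mex{2,1,0} = 3
G_B(19) = 3.
Pile C, S = {1, 4, 5, 7}:
n : 0 1 2 3 4 5 6 7
G : 0 1 0 1 2 3 2 3
G_C(7) = 3.
Combined Grundy value = 2 ⊕ 3 ⊕ 3 = 2.

2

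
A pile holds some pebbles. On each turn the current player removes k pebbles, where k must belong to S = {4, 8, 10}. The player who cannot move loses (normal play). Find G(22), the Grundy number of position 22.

2

n :  0  1  2  3  4  5  6  7  8  9 10 11 12 13 14 15 16 17 18 19 20 21 22
G :  0  0  0  0  1  1  1  1  2  2  2  2  3  3  0  0  0  0  1  1  1  1  2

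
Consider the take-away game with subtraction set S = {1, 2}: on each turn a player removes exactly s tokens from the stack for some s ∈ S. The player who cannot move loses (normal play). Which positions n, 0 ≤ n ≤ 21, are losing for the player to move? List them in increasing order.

n :  0  1  2  3  4  5  6  7  8  9 10 11 12 13 14 15 16 17 18 19 20 21
G :  0  1  2  0  1  2  0  1  2  0  1  2  0  1  2  0  1  2  0  1  2  0
P-positions are exactly the n with G(n) = 0.

0, 3, 6, 9, 12, 15, 18, 21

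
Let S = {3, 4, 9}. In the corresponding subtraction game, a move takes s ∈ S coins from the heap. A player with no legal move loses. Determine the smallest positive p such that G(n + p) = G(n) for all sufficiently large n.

G(0) = 0
G(1) = mex{} = 0
G(2) = mex{} = 0
G(3) = mex{0} = 1
G(4) = mex{0,0} = 1
G(5) = mex{0,0} = 1
G(6) = mex{1,0} = 2
G(7) = mex{1,1} = 0
G(8) = mex{1,1} = 0
G(9) = mex{2,1,0} = 3
G(10) = mex{0,2,0} = 1
G(11) = mex{0,0,0} = 1
G(12) = mex{3,0,1} = 2
G(13) = mex{1,3,1} = 0
G(14) = mex{1,1,1} = 0
G(15) = mex{2,1,2} = 0
G(16) = mex{0,2,0} = 1
G(17) = mex{0,0,0} = 1
G(18) = mex{0,0,3} = 1
G(19) = mex{1,0,1} = 2
G(20) = mex{1,1,1} = 0
G(21) = mex{1,1,2} = 0
G(22) = mex{2,1,0} = 3
G(23) = mex{0,2,0} = 1
G(24) = mex{0,0,0} = 1
G(25) = mex{3,0,1} = 2
G(26) = mex{1,3,1} = 0
G(27) = mex{1,1,1} = 0
G(n+13) = G(n) holds for n = 0,…,8 (a full window of length max(S) = 9), so the sequence is purely periodic with period 13.

13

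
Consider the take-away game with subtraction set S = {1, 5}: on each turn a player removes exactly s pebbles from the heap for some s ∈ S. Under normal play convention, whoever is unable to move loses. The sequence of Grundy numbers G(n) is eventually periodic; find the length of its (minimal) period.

G(0) = 0
G(1) = mex{0} = 1
G(2) = mex{1} = 0
G(3) = mex{0} = 1
G(4) = mex{1} = 0
G(5) = mex{0,0} = 1
G(6) = mex{1,1} = 0
G(7) = mex{0,0} = 1
G(8) = mex{1,1} = 0
G(9) = mex{0,0} = 1
G(10) = mex{1,1} = 0
G(11) = mex{0,0} = 1
G(12) = mex{1,1} = 0
G(13) = mex{0,0} = 1
G(14) = mex{1,1} = 0
G(n+2) = G(n) holds for n = 0,…,4 (a full window of length max(S) = 5), so the sequence is purely periodic with period 2.

2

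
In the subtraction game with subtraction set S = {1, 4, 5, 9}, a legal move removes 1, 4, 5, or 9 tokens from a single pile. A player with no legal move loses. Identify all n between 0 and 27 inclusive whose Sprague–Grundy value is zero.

G(0) = 0
G(1) = mex{0} = 1
G(2) = mex{1} = 0
G(3) = mex{0} = 1
G(4) = mex{1,0} = 2
G(5) = mex{2,1,0} = 3
G(6) = mex{3,0,1} = 2
G(7) = mex{2,1,0} = 3
G(8) = mex{3,2,1} = 0
G(9) = mex{0,3,2,0} = 1
G(10) = mex{1,2,3,1} = 0
G(11) = mex{0,3,2,0} = 1
G(12) = mex{1,0,3,1} = 2
G(13) = mex{2,1,0,2} = 3
G(14) = mex{3,0,1,3} = 2
G(15) = mex{2,1,0,2} = 3
G(16) = mex{3,2,1,3} = 0
G(17) = mex{0,3,2,0} = 1
G(18) = mex{1,2,3,1} = 0
G(19) = mex{0,3,2,0} = 1
G(20) = mex{1,0,3,1} = 2
G(21) = mex{2,1,0,2} = 3
G(22) = mex{3,0,1,3} = 2
G(23) = mex{2,1,0,2} = 3
G(24) = mex{3,2,1,3} = 0
G(25) = mex{0,3,2,0} = 1
G(26) = mex{1,2,3,1} = 0
G(27) = mex{0,3,2,0} = 1
P-positions are exactly the n with G(n) = 0.

0, 2, 8, 10, 16, 18, 24, 26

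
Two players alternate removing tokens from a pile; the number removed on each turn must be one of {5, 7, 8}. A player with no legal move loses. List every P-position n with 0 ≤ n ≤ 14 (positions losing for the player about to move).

n :  0  1  2  3  4  5  6  7  8  9 10 11 12 13 14
G :  0  0  0  0  0  1  1  1  1  1  2  2  2  0  0
P-positions are exactly the n with G(n) = 0.

0, 1, 2, 3, 4, 13, 14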